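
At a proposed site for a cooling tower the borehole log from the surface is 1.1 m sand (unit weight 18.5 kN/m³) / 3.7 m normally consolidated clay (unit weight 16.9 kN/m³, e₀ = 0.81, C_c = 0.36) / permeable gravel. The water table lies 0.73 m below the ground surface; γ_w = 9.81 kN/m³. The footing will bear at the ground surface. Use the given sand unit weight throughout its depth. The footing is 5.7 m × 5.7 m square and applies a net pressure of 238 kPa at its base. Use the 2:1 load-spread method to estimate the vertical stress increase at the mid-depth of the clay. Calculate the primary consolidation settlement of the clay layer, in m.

S_c ≈ 0.478 m

Mid-depth of clay below the ground surface: z = 1.1 + 3.7/2 = 2.95 m.
Total vertical stress at mid-clay: σ_v = 18.5×1.1 + 16.9×1.85 = 51.615 kPa.
Pore pressure: u = 9.81×(2.95 − 0.73) = 21.778 kPa.
Initial effective stress: σ'_0 = σ_v − u = 51.615 − 21.778 = 29.837 kPa.
Stress increase at mid-clay by the 2:1 spreading method:
Δσ = qBL/((B+z)(L+z)) = 238×5.7×5.7/((5.7+2.95)(5.7+2.95)) = 103.35 kPa
Final effective stress: σ'_f = σ'_0 + Δσ = 29.837 + 103.35 = 133.19 kPa.
Normally consolidated clay, so the full stress increment lies on the virgin compression line:
S_c = C_c·H/(1+e₀)·log₁₀(σ'_f/σ'_0) = 0.36×3.7/(1+0.81)×log₁₀(133.19/29.837)
    = 0.73591 × 0.64972 = 0.4781 m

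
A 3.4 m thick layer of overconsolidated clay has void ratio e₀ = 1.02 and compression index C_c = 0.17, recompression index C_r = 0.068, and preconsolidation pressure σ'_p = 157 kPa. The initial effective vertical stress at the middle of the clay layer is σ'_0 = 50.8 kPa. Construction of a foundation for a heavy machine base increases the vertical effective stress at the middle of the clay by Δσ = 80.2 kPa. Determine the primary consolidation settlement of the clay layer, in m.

S_c ≈ 0.0471 m

Final effective stress: σ'_f = 50.8 + 80.2 = 131 kPa.
σ'_f = 131 ≤ σ'_p = 157 kPa, so the clay remains overconsolidated and only the recompression index applies:
S_c = C_r·H/(1+e₀)·log₁₀(σ'_f/σ'_0) = 0.068×3.4/2.02×log₁₀(131/50.8)
    = 0.11446 × 0.41141 = 0.04709 m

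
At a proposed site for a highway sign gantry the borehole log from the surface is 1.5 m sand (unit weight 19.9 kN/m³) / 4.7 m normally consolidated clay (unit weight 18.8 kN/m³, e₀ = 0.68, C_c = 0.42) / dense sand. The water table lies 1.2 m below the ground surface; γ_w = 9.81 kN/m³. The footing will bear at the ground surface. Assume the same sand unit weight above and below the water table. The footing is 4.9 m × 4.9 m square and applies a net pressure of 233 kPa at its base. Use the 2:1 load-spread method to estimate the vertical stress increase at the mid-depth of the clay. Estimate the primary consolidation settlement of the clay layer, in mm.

Mid-depth of clay below the ground surface: z = 1.5 + 4.7/2 = 3.85 m.
Total vertical stress at mid-clay: σ_v = 19.9×1.5 + 18.8×2.35 = 74.03 kPa.
Pore pressure: u = 9.81×(3.85 − 1.2) = 25.997 kPa.
Initial effective stress: σ'_0 = σ_v − u = 74.03 − 25.997 = 48.033 kPa.
Stress increase at mid-clay by the 2:1 spreading method:
Δσ = qBL/((B+z)(L+z)) = 233×4.9×4.9/((4.9+3.85)(4.9+3.85)) = 73.069 kPa
Final effective stress: σ'_f = σ'_0 + Δσ = 48.033 + 73.069 = 121.1 kPa.
Normally consolidated clay, so the full stress increment lies on the virgin compression line:
S_c = C_c·H/(1+e₀)·log₁₀(σ'_f/σ'_0) = 0.42×4.7/(1+0.68)×log₁₀(121.1/48.033)
    = 1.175 × 0.4016 = 0.4719 m

S_c ≈ 472 mm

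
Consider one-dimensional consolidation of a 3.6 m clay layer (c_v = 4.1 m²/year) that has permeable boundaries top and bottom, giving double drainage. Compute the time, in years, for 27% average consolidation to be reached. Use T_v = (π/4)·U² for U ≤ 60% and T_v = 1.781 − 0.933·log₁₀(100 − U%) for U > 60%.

Drainage path length: H_d = H/2 = 1.8 m (double drainage).
U ≤ 60%: T_v = (π/4)·U² = (π/4)×0.27² = 0.057256.
t = T_v·H_d²/c_v = 0.057256×1.8²/4.1 = 0.04525 years.

t ≈ 0.0452 years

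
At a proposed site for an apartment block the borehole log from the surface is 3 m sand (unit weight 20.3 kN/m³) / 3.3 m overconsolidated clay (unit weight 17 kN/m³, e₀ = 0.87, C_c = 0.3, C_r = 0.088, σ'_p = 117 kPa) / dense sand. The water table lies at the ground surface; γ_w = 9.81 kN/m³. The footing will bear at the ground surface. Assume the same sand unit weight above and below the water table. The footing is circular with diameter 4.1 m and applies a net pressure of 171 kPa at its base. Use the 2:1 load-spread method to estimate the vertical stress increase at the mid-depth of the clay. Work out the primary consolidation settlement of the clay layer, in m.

S_c ≈ 0.0421 m

Mid-depth of clay below the ground surface: z = 3 + 3.3/2 = 4.65 m.
Total vertical stress at mid-clay: σ_v = 20.3×3 + 17×1.65 = 88.95 kPa.
Pore pressure: u = 9.81×(4.65 − 0) = 45.617 kPa.
Initial effective stress: σ'_0 = σ_v − u = 88.95 − 45.617 = 43.333 kPa.
Stress increase at mid-clay by the 2:1 spreading method:
Δσ ≈ qD²/(D+z)² = 171×4.1²/(4.1+4.65)² = 37.545 kPa
Final effective stress: σ'_f = 43.333 + 37.545 = 80.878 kPa.
σ'_f = 80.878 ≤ σ'_p = 117 kPa, so the clay remains overconsolidated and only the recompression index applies:
S_c = C_r·H/(1+e₀)·log₁₀(σ'_f/σ'_0) = 0.088×3.3/1.87×log₁₀(80.878/43.333)
    = 0.15529 × 0.27101 = 0.04209 m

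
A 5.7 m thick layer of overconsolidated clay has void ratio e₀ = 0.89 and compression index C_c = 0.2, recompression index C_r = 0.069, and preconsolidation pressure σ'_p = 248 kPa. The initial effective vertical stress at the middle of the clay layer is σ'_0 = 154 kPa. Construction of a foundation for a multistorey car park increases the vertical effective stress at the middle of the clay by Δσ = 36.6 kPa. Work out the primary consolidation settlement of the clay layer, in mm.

S_c ≈ 19.3 mm

Final effective stress: σ'_f = 154 + 36.6 = 190.6 kPa.
σ'_f = 190.6 ≤ σ'_p = 248 kPa, so the clay remains overconsolidated and only the recompression index applies:
S_c = C_r·H/(1+e₀)·log₁₀(σ'_f/σ'_0) = 0.069×5.7/1.89×log₁₀(190.6/154)
    = 0.2081 × 0.092602 = 0.01927 m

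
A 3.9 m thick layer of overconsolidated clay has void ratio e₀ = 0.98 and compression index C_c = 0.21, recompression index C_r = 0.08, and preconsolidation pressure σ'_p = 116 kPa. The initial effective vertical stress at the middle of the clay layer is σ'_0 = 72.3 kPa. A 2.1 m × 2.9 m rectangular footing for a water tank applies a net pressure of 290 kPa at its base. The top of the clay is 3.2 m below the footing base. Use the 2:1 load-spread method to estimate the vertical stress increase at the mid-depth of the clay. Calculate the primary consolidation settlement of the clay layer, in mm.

S_c ≈ 23.9 mm

Mid-depth of clay below the footing base: z = 3.2 + 3.9/2 = 5.15 m.
Stress increase at mid-clay by the 2:1 spreading method:
Δσ = qBL/((B+z)(L+z)) = 290×2.1×2.9/((2.1+5.15)(2.9+5.15)) = 30.261 kPa
Final effective stress: σ'_f = 72.3 + 30.261 = 102.56 kPa.
σ'_f = 102.56 ≤ σ'_p = 116 kPa, so the clay remains overconsolidated and only the recompression index applies:
S_c = C_r·H/(1+e₀)·log₁₀(σ'_f/σ'_0) = 0.08×3.9/1.98×log₁₀(102.56/72.3)
    = 0.15758 × 0.15184 = 0.02393 m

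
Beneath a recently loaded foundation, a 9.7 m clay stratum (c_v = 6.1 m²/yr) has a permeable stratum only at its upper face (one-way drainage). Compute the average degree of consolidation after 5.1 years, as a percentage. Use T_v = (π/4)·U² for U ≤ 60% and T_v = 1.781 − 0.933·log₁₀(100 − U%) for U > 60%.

Drainage path length: H_d = H = 9.7 m (single drainage).
T_v = c_v·t/H_d² = 6.1×5.1/9.7² = 0.33064.
T_v = 0.33064 corresponds to the U > 60% branch:
U = 1 − 10^((1.781 − T_v)/0.933)/100 = 0.6415

U ≈ 64.1 %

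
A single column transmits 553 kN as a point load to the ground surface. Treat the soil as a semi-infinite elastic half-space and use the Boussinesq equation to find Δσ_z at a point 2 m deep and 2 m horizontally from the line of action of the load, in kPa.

Boussinesq vertical stress below a point load on an elastic half-space:
Δσ_z = 3P/(2πz²) · [1 + (r/z)²]^(−5/2)
r/z = 2/2 = 1; [1+(r/z)²]^(−5/2) = 0.17678.
Δσ_z = 3×553/(2π×2²) × 0.17678 = 66.01 × 0.17678 = 11.67 kPa

Δσ_z ≈ 11.7 kPa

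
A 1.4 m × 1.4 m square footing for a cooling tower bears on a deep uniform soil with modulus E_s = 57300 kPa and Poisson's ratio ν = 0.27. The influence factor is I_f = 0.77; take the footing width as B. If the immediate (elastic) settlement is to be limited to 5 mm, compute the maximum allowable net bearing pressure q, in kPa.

S_e = q·B·(1−ν²)/E_s · I_f  ⇒  q = S_e·E_s / (B·(1−ν²)·I_f).
q = 0.005 × 57300 / (1.4 × 0.9271 × 0.77) = 286.7 kPa

q ≈ 287 kPa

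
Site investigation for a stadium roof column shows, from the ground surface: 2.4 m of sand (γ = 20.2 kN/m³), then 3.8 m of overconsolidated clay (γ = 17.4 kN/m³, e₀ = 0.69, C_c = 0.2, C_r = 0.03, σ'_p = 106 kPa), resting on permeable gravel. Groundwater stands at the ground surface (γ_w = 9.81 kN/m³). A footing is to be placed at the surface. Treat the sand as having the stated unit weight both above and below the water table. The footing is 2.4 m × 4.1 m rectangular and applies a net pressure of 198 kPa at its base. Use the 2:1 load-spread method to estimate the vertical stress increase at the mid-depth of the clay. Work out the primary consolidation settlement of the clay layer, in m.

Mid-depth of clay below the ground surface: z = 2.4 + 3.8/2 = 4.3 m.
Total vertical stress at mid-clay: σ_v = 20.2×2.4 + 17.4×1.9 = 81.54 kPa.
Pore pressure: u = 9.81×(4.3 − 0) = 42.183 kPa.
Initial effective stress: σ'_0 = σ_v − u = 81.54 − 42.183 = 39.357 kPa.
Stress increase at mid-clay by the 2:1 spreading method:
Δσ = qBL/((B+z)(L+z)) = 198×2.4×4.1/((2.4+4.3)(4.1+4.3)) = 34.618 kPa
Final effective stress: σ'_f = 39.357 + 34.618 = 73.975 kPa.
σ'_f = 73.975 ≤ σ'_p = 106 kPa, so the clay remains overconsolidated and only the recompression index applies:
S_c = C_r·H/(1+e₀)·log₁₀(σ'_f/σ'_0) = 0.03×3.8/1.69×log₁₀(73.975/39.357)
    = 0.067455 × 0.27406 = 0.01849 m

S_c ≈ 0.0185 m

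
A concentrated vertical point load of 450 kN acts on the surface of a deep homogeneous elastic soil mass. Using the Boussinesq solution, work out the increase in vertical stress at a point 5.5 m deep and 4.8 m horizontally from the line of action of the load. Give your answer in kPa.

Boussinesq vertical stress below a point load on an elastic half-space:
Δσ_z = 3P/(2πz²) · [1 + (r/z)²]^(−5/2)
r/z = 4.8/5.5 = 0.87273; [1+(r/z)²]^(−5/2) = 0.24277.
Δσ_z = 3×450/(2π×5.5²) × 0.24277 = 7.1028 × 0.24277 = 1.724 kPa

Δσ_z ≈ 1.72 kPa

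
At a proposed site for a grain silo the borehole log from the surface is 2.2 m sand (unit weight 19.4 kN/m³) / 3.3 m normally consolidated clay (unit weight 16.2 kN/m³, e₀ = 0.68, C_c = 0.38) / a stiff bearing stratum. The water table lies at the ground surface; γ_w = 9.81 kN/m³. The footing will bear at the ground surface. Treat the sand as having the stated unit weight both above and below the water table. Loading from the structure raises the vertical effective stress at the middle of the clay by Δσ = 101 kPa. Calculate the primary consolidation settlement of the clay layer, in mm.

S_c ≈ 465 mm

Mid-depth of clay below the ground surface: z = 2.2 + 3.3/2 = 3.85 m.
Total vertical stress at mid-clay: σ_v = 19.4×2.2 + 16.2×1.65 = 69.41 kPa.
Pore pressure: u = 9.81×(3.85 − 0) = 37.769 kPa.
Initial effective stress: σ'_0 = σ_v − u = 69.41 − 37.769 = 31.641 kPa.
Final effective stress: σ'_f = σ'_0 + Δσ = 31.641 + 101 = 132.64 kPa.
Normally consolidated clay, so the full stress increment lies on the virgin compression line:
S_c = C_c·H/(1+e₀)·log₁₀(σ'_f/σ'_0) = 0.38×3.3/(1+0.68)×log₁₀(132.64/31.641)
    = 0.74643 × 0.62242 = 0.4646 m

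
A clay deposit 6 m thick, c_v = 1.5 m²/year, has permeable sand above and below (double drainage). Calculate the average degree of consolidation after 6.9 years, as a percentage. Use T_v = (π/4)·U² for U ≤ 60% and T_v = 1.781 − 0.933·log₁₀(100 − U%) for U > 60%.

Drainage path length: H_d = H/2 = 3 m (double drainage).
T_v = c_v·t/H_d² = 1.5×6.9/3² = 1.15.
T_v = 1.15 corresponds to the U > 60% branch:
U = 1 − 10^((1.781 − T_v)/0.933)/100 = 0.9525

U ≈ 95.3 %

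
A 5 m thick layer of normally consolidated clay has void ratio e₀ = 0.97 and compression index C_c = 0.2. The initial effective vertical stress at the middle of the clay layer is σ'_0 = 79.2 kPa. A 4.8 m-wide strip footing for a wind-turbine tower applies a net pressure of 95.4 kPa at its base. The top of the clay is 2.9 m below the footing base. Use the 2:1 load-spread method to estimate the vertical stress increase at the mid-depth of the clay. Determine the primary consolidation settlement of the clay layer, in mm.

S_c ≈ 99 mm

Mid-depth of clay below the footing base: z = 2.9 + 5/2 = 5.4 m.
Stress increase at mid-clay by the 2:1 spreading method:
Δσ = qB/(B+z) = 95.4×4.8/(4.8+5.4) = 44.894 kPa
Final effective stress: σ'_f = σ'_0 + Δσ = 79.2 + 44.894 = 124.09 kPa.
Normally consolidated clay, so the full stress increment lies on the virgin compression line:
S_c = C_c·H/(1+e₀)·log₁₀(σ'_f/σ'_0) = 0.2×5/(1+0.97)×log₁₀(124.09/79.2)
    = 0.50761 × 0.19501 = 0.09899 m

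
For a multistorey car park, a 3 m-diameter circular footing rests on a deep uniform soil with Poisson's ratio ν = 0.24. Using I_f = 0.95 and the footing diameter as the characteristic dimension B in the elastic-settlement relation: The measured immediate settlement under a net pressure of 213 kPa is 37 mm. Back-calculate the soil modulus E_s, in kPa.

E_s ≈ 15500 kPa

S_e = q·B·(1−ν²)/E_s · I_f  ⇒  E_s = q·B·(1−ν²)·I_f / S_e.
E_s = 213 × 3 × 0.9424 × 0.95 / 0.037 = 15460 kPa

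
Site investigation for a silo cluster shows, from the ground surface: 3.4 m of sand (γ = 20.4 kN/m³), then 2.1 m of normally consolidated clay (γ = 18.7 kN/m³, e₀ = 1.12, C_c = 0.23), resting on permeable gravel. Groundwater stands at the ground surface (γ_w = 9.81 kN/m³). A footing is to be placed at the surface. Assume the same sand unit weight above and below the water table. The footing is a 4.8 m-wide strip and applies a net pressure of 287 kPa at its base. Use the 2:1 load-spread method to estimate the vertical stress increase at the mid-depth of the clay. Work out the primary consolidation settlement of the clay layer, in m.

Mid-depth of clay below the ground surface: z = 3.4 + 2.1/2 = 4.45 m.
Total vertical stress at mid-clay: σ_v = 20.4×3.4 + 18.7×1.05 = 88.995 kPa.
Pore pressure: u = 9.81×(4.45 − 0) = 43.655 kPa.
Initial effective stress: σ'_0 = σ_v − u = 88.995 − 43.655 = 45.34 kPa.
Stress increase at mid-clay by the 2:1 spreading method:
Δσ = qB/(B+z) = 287×4.8/(4.8+4.45) = 148.93 kPa
Final effective stress: σ'_f = σ'_0 + Δσ = 45.34 + 148.93 = 194.27 kPa.
Normally consolidated clay, so the full stress increment lies on the virgin compression line:
S_c = C_c·H/(1+e₀)·log₁₀(σ'_f/σ'_0) = 0.23×2.1/(1+1.12)×log₁₀(194.27/45.34)
    = 0.22783 × 0.63192 = 0.144 m

S_c ≈ 0.144 m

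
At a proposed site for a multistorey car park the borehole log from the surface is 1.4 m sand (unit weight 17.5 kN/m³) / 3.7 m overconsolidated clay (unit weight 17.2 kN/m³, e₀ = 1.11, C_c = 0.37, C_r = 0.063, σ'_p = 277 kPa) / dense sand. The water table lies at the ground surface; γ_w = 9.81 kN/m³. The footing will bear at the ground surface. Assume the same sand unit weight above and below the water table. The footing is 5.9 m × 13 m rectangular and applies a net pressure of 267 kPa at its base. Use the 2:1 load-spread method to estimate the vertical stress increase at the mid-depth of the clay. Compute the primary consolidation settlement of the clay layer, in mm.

S_c ≈ 90.8 mm

Mid-depth of clay below the ground surface: z = 1.4 + 3.7/2 = 3.25 m.
Total vertical stress at mid-clay: σ_v = 17.5×1.4 + 17.2×1.85 = 56.32 kPa.
Pore pressure: u = 9.81×(3.25 − 0) = 31.883 kPa.
Initial effective stress: σ'_0 = σ_v − u = 56.32 − 31.883 = 24.437 kPa.
Stress increase at mid-clay by the 2:1 spreading method:
Δσ = qBL/((B+z)(L+z)) = 267×5.9×13/((5.9+3.25)(13+3.25)) = 137.73 kPa
Final effective stress: σ'_f = 24.437 + 137.73 = 162.17 kPa.
σ'_f = 162.17 ≤ σ'_p = 277 kPa, so the clay remains overconsolidated and only the recompression index applies:
S_c = C_r·H/(1+e₀)·log₁₀(σ'_f/σ'_0) = 0.063×3.7/2.11×log₁₀(162.17/24.437)
    = 0.11048 × 0.82192 = 0.0908 m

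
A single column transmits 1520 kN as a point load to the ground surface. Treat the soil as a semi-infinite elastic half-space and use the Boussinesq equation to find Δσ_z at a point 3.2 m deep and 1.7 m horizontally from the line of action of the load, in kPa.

Boussinesq vertical stress below a point load on an elastic half-space:
Δσ_z = 3P/(2πz²) · [1 + (r/z)²]^(−5/2)
r/z = 1.7/3.2 = 0.53125; [1+(r/z)²]^(−5/2) = 0.53714.
Δσ_z = 3×1520/(2π×3.2²) × 0.53714 = 70.874 × 0.53714 = 38.07 kPa

Δσ_z ≈ 38.1 kPa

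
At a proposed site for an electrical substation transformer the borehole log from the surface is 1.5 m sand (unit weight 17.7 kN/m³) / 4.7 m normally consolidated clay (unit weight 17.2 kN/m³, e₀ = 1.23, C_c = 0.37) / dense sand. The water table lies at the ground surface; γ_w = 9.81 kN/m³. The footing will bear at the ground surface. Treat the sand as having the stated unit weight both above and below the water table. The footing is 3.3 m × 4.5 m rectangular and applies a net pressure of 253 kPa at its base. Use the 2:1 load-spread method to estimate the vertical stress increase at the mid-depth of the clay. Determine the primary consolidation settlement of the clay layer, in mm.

Mid-depth of clay below the ground surface: z = 1.5 + 4.7/2 = 3.85 m.
Total vertical stress at mid-clay: σ_v = 17.7×1.5 + 17.2×2.35 = 66.97 kPa.
Pore pressure: u = 9.81×(3.85 − 0) = 37.769 kPa.
Initial effective stress: σ'_0 = σ_v − u = 66.97 − 37.769 = 29.201 kPa.
Stress increase at mid-clay by the 2:1 spreading method:
Δσ = qBL/((B+z)(L+z)) = 253×3.3×4.5/((3.3+3.85)(4.5+3.85)) = 62.93 kPa
Final effective stress: σ'_f = σ'_0 + Δσ = 29.201 + 62.93 = 92.131 kPa.
Normally consolidated clay, so the full stress increment lies on the virgin compression line:
S_c = C_c·H/(1+e₀)·log₁₀(σ'_f/σ'_0) = 0.37×4.7/(1+1.23)×log₁₀(92.131/29.201)
    = 0.77982 × 0.49901 = 0.3891 m

S_c ≈ 389 mm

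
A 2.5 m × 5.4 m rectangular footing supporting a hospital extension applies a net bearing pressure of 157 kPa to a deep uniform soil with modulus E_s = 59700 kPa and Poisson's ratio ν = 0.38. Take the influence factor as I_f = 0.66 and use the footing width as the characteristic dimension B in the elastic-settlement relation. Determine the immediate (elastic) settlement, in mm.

Immediate (elastic) settlement: S_e = q·B·(1−ν²)/E_s · I_f.
S_e = 157 × 2.5 × (1 − 0.38²) / 59700 × 0.66
    = 157 × 2.5 × 0.8556 / 59700 × 0.66
    = 0.003713 m = 3.713 mm

S_e ≈ 3.71 mm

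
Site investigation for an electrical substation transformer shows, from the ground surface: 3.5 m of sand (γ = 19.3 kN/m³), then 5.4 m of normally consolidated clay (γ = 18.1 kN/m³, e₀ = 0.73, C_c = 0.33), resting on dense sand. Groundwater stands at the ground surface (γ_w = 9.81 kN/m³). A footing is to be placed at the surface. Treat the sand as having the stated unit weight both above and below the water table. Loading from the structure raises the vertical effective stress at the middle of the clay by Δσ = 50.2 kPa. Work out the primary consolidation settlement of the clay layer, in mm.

Mid-depth of clay below the ground surface: z = 3.5 + 5.4/2 = 6.2 m.
Total vertical stress at mid-clay: σ_v = 19.3×3.5 + 18.1×2.7 = 116.42 kPa.
Pore pressure: u = 9.81×(6.2 − 0) = 60.822 kPa.
Initial effective stress: σ'_0 = σ_v − u = 116.42 − 60.822 = 55.598 kPa.
Final effective stress: σ'_f = σ'_0 + Δσ = 55.598 + 50.2 = 105.8 kPa.
Normally consolidated clay, so the full stress increment lies on the virgin compression line:
S_c = C_c·H/(1+e₀)·log₁₀(σ'_f/σ'_0) = 0.33×5.4/(1+0.73)×log₁₀(105.8/55.598)
    = 1.0301 × 0.27943 = 0.2878 m

S_c ≈ 288 mm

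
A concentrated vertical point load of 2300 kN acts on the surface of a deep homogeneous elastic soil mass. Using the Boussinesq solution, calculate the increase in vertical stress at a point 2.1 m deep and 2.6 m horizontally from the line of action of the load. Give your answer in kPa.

Δσ_z ≈ 24.4 kPa

Boussinesq vertical stress below a point load on an elastic half-space:
Δσ_z = 3P/(2πz²) · [1 + (r/z)²]^(−5/2)
r/z = 2.6/2.1 = 1.2381; [1+(r/z)²]^(−5/2) = 0.097941.
Δσ_z = 3×2300/(2π×2.1²) × 0.097941 = 249.02 × 0.097941 = 24.39 kPa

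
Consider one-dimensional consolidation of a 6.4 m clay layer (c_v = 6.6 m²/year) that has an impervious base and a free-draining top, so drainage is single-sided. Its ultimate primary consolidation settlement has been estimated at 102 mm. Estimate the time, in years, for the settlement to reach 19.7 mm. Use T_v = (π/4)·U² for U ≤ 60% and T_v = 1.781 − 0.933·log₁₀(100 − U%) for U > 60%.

Drainage path length: H_d = H = 6.4 m (single drainage).
U = S(t)/S_ult = 19.7/102 = 0.1931.
U ≤ 60%: T_v = (π/4)·U² = (π/4)×0.19314² = 0.029297.
t = T_v·H_d²/c_v = 0.029297×6.4²/6.6 = 0.1818 years.

t ≈ 0.182 years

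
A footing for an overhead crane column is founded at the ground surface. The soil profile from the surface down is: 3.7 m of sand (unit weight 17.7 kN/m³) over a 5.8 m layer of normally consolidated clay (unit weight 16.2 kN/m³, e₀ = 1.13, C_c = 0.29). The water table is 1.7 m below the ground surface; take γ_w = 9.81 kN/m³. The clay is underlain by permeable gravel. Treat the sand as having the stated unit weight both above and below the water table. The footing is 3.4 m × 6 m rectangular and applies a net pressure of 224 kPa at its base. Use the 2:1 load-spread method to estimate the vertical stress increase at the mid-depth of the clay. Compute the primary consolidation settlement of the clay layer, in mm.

Mid-depth of clay below the ground surface: z = 3.7 + 5.8/2 = 6.6 m.
Total vertical stress at mid-clay: σ_v = 17.7×3.7 + 16.2×2.9 = 112.47 kPa.
Pore pressure: u = 9.81×(6.6 − 1.7) = 48.069 kPa.
Initial effective stress: σ'_0 = σ_v − u = 112.47 − 48.069 = 64.401 kPa.
Stress increase at mid-clay by the 2:1 spreading method:
Δσ = qBL/((B+z)(L+z)) = 224×3.4×6/((3.4+6.6)(6+6.6)) = 36.267 kPa
Final effective stress: σ'_f = σ'_0 + Δσ = 64.401 + 36.267 = 100.67 kPa.
Normally consolidated clay, so the full stress increment lies on the virgin compression line:
S_c = C_c·H/(1+e₀)·log₁₀(σ'_f/σ'_0) = 0.29×5.8/(1+1.13)×log₁₀(100.67/64.401)
    = 0.78967 × 0.19401 = 0.1532 m

S_c ≈ 153 mm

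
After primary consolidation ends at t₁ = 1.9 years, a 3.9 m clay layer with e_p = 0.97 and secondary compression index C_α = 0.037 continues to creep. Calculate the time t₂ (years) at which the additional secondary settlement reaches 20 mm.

S_s = C_α·H/(1+e_p)·log₁₀(t₂/t₁) ⇒ log₁₀(t₂/t₁) = S_s·(1+e_p)/(C_α·H).
log₁₀(t₂/t₁) = 0.02 × (1+0.97) / (0.037×3.9) = 0.273
t₂ = t₁ × 10^0.273 = 1.9 × 1.875 = 3.563 years

t₂ ≈ 3.56 years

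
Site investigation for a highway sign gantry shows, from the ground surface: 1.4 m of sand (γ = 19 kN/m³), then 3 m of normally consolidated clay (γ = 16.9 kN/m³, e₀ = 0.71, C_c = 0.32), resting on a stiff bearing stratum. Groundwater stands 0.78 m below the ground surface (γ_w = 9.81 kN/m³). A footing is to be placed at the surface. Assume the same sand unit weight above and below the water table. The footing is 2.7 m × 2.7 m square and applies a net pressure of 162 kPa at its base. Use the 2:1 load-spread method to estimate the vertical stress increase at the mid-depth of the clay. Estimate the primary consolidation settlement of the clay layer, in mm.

S_c ≈ 193 mm

Mid-depth of clay below the ground surface: z = 1.4 + 3/2 = 2.9 m.
Total vertical stress at mid-clay: σ_v = 19×1.4 + 16.9×1.5 = 51.95 kPa.
Pore pressure: u = 9.81×(2.9 − 0.78) = 20.797 kPa.
Initial effective stress: σ'_0 = σ_v − u = 51.95 − 20.797 = 31.153 kPa.
Stress increase at mid-clay by the 2:1 spreading method:
Δσ = qBL/((B+z)(L+z)) = 162×2.7×2.7/((2.7+2.9)(2.7+2.9)) = 37.659 kPa
Final effective stress: σ'_f = σ'_0 + Δσ = 31.153 + 37.659 = 68.812 kPa.
Normally consolidated clay, so the full stress increment lies on the virgin compression line:
S_c = C_c·H/(1+e₀)·log₁₀(σ'_f/σ'_0) = 0.32×3/(1+0.71)×log₁₀(68.812/31.153)
    = 0.5614 × 0.34416 = 0.1932 m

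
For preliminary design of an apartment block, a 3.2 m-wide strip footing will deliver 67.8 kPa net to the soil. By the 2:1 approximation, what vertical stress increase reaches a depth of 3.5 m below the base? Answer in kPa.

Δσ_z ≈ 32.4 kPa

By the 2:1 method the load spreads at 1 horizontal : 2 vertical, so at depth z the loaded area has grown by z in each plan dimension:
Δσ = qB/(B+z) = 67.8×3.2/(3.2+3.5) = 32.382 kPa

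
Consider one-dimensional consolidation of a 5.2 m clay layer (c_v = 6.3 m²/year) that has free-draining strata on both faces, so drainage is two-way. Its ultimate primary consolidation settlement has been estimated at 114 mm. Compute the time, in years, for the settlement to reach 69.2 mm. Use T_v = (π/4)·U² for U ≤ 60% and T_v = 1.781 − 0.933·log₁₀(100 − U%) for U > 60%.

t ≈ 0.315 years

Drainage path length: H_d = H/2 = 2.6 m (double drainage).
U = S(t)/S_ult = 69.2/114 = 0.607.
U > 60%: T_v = 1.781 − 0.933·log₁₀(100 − 60.702) = 0.29345.
t = T_v·H_d²/c_v = 0.29345×2.6²/6.3 = 0.3149 years.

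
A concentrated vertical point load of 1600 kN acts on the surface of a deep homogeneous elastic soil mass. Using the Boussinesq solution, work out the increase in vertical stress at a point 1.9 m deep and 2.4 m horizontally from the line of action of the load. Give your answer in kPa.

Boussinesq vertical stress below a point load on an elastic half-space:
Δσ_z = 3P/(2πz²) · [1 + (r/z)²]^(−5/2)
r/z = 2.4/1.9 = 1.2632; [1+(r/z)²]^(−5/2) = 0.092134.
Δσ_z = 3×1600/(2π×1.9²) × 0.092134 = 211.62 × 0.092134 = 19.5 kPa

Δσ_z ≈ 19.5 kPa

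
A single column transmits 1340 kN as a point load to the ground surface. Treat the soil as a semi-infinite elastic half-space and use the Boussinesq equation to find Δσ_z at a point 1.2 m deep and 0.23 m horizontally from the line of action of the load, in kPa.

Δσ_z ≈ 406 kPa

Boussinesq vertical stress below a point load on an elastic half-space:
Δσ_z = 3P/(2πz²) · [1 + (r/z)²]^(−5/2)
r/z = 0.23/1.2 = 0.19167; [1+(r/z)²]^(−5/2) = 0.91375.
Δσ_z = 3×1340/(2π×1.2²) × 0.91375 = 444.31 × 0.91375 = 406 kPa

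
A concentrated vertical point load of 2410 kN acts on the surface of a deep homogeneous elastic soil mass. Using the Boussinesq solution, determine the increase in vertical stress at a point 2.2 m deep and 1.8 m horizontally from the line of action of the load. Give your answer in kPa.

Δσ_z ≈ 66 kPa

Boussinesq vertical stress below a point load on an elastic half-space:
Δσ_z = 3P/(2πz²) · [1 + (r/z)²]^(−5/2)
r/z = 1.8/2.2 = 0.81818; [1+(r/z)²]^(−5/2) = 0.27771.
Δσ_z = 3×2410/(2π×2.2²) × 0.27771 = 237.75 × 0.27771 = 66.03 kPa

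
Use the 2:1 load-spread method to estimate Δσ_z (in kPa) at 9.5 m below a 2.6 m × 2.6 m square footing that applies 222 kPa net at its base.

Δσ_z ≈ 10.2 kPa

By the 2:1 method the load spreads at 1 horizontal : 2 vertical, so at depth z the loaded area has grown by z in each plan dimension:
Δσ = qBL/((B+z)(L+z)) = 222×2.6×2.6/((2.6+9.5)(2.6+9.5)) = 10.25 kPa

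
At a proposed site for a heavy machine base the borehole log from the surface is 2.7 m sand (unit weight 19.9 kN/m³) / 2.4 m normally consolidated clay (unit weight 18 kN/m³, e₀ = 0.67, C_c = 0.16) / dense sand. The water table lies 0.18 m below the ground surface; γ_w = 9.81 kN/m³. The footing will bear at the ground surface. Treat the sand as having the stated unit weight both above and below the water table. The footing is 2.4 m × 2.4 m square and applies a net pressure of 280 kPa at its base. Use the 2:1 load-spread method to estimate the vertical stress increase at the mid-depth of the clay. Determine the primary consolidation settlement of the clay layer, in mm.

S_c ≈ 71.5 mm

Mid-depth of clay below the ground surface: z = 2.7 + 2.4/2 = 3.9 m.
Total vertical stress at mid-clay: σ_v = 19.9×2.7 + 18×1.2 = 75.33 kPa.
Pore pressure: u = 9.81×(3.9 − 0.18) = 36.493 kPa.
Initial effective stress: σ'_0 = σ_v − u = 75.33 − 36.493 = 38.837 kPa.
Stress increase at mid-clay by the 2:1 spreading method:
Δσ = qBL/((B+z)(L+z)) = 280×2.4×2.4/((2.4+3.9)(2.4+3.9)) = 40.635 kPa
Final effective stress: σ'_f = σ'_0 + Δσ = 38.837 + 40.635 = 79.472 kPa.
Normally consolidated clay, so the full stress increment lies on the virgin compression line:
S_c = C_c·H/(1+e₀)·log₁₀(σ'_f/σ'_0) = 0.16×2.4/(1+0.67)×log₁₀(79.472/38.837)
    = 0.22994 × 0.31097 = 0.0715 m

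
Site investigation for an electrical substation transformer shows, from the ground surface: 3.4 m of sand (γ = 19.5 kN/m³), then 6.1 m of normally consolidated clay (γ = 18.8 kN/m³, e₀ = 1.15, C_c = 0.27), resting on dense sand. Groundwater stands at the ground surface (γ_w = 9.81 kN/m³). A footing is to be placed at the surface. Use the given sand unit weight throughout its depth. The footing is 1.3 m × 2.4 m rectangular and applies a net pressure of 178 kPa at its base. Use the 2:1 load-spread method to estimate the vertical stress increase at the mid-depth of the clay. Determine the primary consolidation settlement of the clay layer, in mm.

S_c ≈ 41.9 mm

Mid-depth of clay below the ground surface: z = 3.4 + 6.1/2 = 6.45 m.
Total vertical stress at mid-clay: σ_v = 19.5×3.4 + 18.8×3.05 = 123.64 kPa.
Pore pressure: u = 9.81×(6.45 − 0) = 63.275 kPa.
Initial effective stress: σ'_0 = σ_v − u = 123.64 − 63.275 = 60.365 kPa.
Stress increase at mid-clay by the 2:1 spreading method:
Δσ = qBL/((B+z)(L+z)) = 178×1.3×2.4/((1.3+6.45)(2.4+6.45)) = 8.0971 kPa
Final effective stress: σ'_f = σ'_0 + Δσ = 60.365 + 8.0971 = 68.462 kPa.
Normally consolidated clay, so the full stress increment lies on the virgin compression line:
S_c = C_c·H/(1+e₀)·log₁₀(σ'_f/σ'_0) = 0.27×6.1/(1+1.15)×log₁₀(68.462/60.365)
    = 0.76605 × 0.054664 = 0.04188 m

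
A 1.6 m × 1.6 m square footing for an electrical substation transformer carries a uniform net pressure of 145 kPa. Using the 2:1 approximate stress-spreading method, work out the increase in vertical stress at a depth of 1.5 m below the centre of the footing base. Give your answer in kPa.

By the 2:1 method the load spreads at 1 horizontal : 2 vertical, so at depth z the loaded area has grown by z in each plan dimension:
Δσ = qBL/((B+z)(L+z)) = 145×1.6×1.6/((1.6+1.5)(1.6+1.5)) = 38.626 kPa

Δσ_z ≈ 38.6 kPa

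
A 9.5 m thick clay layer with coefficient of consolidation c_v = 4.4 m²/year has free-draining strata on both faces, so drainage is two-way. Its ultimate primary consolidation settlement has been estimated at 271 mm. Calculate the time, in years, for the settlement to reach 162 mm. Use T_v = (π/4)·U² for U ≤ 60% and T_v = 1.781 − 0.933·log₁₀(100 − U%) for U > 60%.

t ≈ 1.44 years

Drainage path length: H_d = H/2 = 4.75 m (double drainage).
U = S(t)/S_ult = 162/271 = 0.5978.
U ≤ 60%: T_v = (π/4)·U² = (π/4)×0.59779² = 0.28066.
t = T_v·H_d²/c_v = 0.28066×4.75²/4.4 = 1.439 years.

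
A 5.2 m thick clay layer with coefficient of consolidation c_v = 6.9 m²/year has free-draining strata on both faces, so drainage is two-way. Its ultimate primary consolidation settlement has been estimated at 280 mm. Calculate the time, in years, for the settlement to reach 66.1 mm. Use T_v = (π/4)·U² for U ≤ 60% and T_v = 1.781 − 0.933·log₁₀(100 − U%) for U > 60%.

Drainage path length: H_d = H/2 = 2.6 m (double drainage).
U = S(t)/S_ult = 66.1/280 = 0.2361.
U ≤ 60%: T_v = (π/4)·U² = (π/4)×0.23607² = 0.04377.
t = T_v·H_d²/c_v = 0.04377×2.6²/6.9 = 0.04288 years.

t ≈ 0.0429 years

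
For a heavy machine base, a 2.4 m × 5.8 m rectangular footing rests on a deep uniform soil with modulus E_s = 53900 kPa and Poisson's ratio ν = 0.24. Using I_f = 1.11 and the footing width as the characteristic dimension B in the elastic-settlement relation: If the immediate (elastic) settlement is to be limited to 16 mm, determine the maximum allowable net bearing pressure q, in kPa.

S_e = q·B·(1−ν²)/E_s · I_f  ⇒  q = S_e·E_s / (B·(1−ν²)·I_f).
q = 0.016 × 53900 / (2.4 × 0.9424 × 1.11) = 343.5 kPa

q ≈ 344 kPa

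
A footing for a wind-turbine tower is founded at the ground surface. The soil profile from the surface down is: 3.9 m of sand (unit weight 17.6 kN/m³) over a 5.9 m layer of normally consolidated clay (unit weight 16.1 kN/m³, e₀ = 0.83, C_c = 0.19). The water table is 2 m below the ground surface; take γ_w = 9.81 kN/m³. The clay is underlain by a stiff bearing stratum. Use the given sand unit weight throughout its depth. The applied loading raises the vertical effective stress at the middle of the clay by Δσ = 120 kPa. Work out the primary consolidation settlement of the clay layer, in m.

S_c ≈ 0.269 m

Mid-depth of clay below the ground surface: z = 3.9 + 5.9/2 = 6.85 m.
Total vertical stress at mid-clay: σ_v = 17.6×3.9 + 16.1×2.95 = 116.14 kPa.
Pore pressure: u = 9.81×(6.85 − 2) = 47.578 kPa.
Initial effective stress: σ'_0 = σ_v − u = 116.14 − 47.578 = 68.562 kPa.
Final effective stress: σ'_f = σ'_0 + Δσ = 68.562 + 120 = 188.56 kPa.
Normally consolidated clay, so the full stress increment lies on the virgin compression line:
S_c = C_c·H/(1+e₀)·log₁₀(σ'_f/σ'_0) = 0.19×5.9/(1+0.83)×log₁₀(188.56/68.562)
    = 0.61257 × 0.43937 = 0.2691 m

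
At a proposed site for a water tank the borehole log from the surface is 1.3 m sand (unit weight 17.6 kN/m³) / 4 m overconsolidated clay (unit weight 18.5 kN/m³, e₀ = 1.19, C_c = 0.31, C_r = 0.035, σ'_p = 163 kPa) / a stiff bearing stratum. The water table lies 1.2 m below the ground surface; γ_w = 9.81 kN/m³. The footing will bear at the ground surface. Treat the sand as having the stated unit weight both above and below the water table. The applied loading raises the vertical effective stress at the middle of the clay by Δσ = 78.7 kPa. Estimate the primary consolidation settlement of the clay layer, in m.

Mid-depth of clay below the ground surface: z = 1.3 + 4/2 = 3.3 m.
Total vertical stress at mid-clay: σ_v = 17.6×1.3 + 18.5×2 = 59.88 kPa.
Pore pressure: u = 9.81×(3.3 − 1.2) = 20.601 kPa.
Initial effective stress: σ'_0 = σ_v − u = 59.88 − 20.601 = 39.279 kPa.
Final effective stress: σ'_f = 39.279 + 78.7 = 117.98 kPa.
σ'_f = 117.98 ≤ σ'_p = 163 kPa, so the clay remains overconsolidated and only the recompression index applies:
S_c = C_r·H/(1+e₀)·log₁₀(σ'_f/σ'_0) = 0.035×4/2.19×log₁₀(117.98/39.279)
    = 0.063928 × 0.47765 = 0.03053 m

S_c ≈ 0.0305 m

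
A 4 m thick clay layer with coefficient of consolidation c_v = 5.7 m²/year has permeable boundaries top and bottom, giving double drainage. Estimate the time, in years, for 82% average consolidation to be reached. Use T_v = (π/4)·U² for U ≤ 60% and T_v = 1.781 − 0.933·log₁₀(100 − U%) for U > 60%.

Drainage path length: H_d = H/2 = 2 m (double drainage).
U > 60%: T_v = 1.781 − 0.933·log₁₀(100 − 82) = 0.60983.
t = T_v·H_d²/c_v = 0.60983×2²/5.7 = 0.428 years.

t ≈ 0.428 years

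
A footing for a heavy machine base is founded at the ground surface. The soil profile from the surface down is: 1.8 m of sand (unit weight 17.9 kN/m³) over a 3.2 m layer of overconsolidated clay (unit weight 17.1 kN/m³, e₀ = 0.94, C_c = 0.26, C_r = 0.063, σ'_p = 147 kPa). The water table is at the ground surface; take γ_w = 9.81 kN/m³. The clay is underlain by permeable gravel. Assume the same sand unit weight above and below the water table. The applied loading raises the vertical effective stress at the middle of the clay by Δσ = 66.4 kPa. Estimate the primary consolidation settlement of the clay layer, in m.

S_c ≈ 0.0569 m

Mid-depth of clay below the ground surface: z = 1.8 + 3.2/2 = 3.4 m.
Total vertical stress at mid-clay: σ_v = 17.9×1.8 + 17.1×1.6 = 59.58 kPa.
Pore pressure: u = 9.81×(3.4 − 0) = 33.354 kPa.
Initial effective stress: σ'_0 = σ_v − u = 59.58 − 33.354 = 26.226 kPa.
Final effective stress: σ'_f = 26.226 + 66.4 = 92.626 kPa.
σ'_f = 92.626 ≤ σ'_p = 147 kPa, so the clay remains overconsolidated and only the recompression index applies:
S_c = C_r·H/(1+e₀)·log₁₀(σ'_f/σ'_0) = 0.063×3.2/1.94×log₁₀(92.626/26.226)
    = 0.10392 × 0.548 = 0.05695 m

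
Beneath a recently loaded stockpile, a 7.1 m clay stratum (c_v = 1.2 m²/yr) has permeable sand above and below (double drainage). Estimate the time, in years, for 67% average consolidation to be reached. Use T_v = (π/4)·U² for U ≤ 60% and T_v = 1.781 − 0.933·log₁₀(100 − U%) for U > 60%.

Drainage path length: H_d = H/2 = 3.55 m (double drainage).
U > 60%: T_v = 1.781 − 0.933·log₁₀(100 − 67) = 0.36423.
t = T_v·H_d²/c_v = 0.36423×3.55²/1.2 = 3.825 years.

t ≈ 3.83 years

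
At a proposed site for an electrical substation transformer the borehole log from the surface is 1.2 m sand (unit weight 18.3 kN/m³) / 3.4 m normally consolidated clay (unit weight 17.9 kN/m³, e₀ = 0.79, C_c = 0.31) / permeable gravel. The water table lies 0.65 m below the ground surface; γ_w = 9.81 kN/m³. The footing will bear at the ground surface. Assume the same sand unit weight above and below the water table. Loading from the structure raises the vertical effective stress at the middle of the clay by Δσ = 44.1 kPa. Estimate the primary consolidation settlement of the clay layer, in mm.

S_c ≈ 230 mm

Mid-depth of clay below the ground surface: z = 1.2 + 3.4/2 = 2.9 m.
Total vertical stress at mid-clay: σ_v = 18.3×1.2 + 17.9×1.7 = 52.39 kPa.
Pore pressure: u = 9.81×(2.9 − 0.65) = 22.073 kPa.
Initial effective stress: σ'_0 = σ_v − u = 52.39 − 22.073 = 30.317 kPa.
Final effective stress: σ'_f = σ'_0 + Δσ = 30.317 + 44.1 = 74.417 kPa.
Normally consolidated clay, so the full stress increment lies on the virgin compression line:
S_c = C_c·H/(1+e₀)·log₁₀(σ'_f/σ'_0) = 0.31×3.4/(1+0.79)×log₁₀(74.417/30.317)
    = 0.58883 × 0.38999 = 0.2296 m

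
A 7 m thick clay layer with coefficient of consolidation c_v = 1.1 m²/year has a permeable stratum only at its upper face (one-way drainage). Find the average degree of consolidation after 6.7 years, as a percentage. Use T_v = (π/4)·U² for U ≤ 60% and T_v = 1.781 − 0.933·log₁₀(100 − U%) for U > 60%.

Drainage path length: H_d = H = 7 m (single drainage).
T_v = c_v·t/H_d² = 1.1×6.7/7² = 0.15041.
T_v = 0.15041 corresponds to the U ≤ 60% branch:
U = √(4T_v/π) = 0.4376

U ≈ 43.8 %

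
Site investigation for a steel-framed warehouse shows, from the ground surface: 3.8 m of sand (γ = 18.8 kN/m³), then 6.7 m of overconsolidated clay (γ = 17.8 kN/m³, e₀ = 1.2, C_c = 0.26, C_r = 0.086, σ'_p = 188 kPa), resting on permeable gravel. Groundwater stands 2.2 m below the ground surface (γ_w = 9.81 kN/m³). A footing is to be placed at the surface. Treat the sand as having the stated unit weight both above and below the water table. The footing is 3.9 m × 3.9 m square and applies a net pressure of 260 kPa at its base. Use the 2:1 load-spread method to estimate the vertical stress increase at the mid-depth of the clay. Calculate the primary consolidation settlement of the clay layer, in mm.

S_c ≈ 37.7 mm

Mid-depth of clay below the ground surface: z = 3.8 + 6.7/2 = 7.15 m.
Total vertical stress at mid-clay: σ_v = 18.8×3.8 + 17.8×3.35 = 131.07 kPa.
Pore pressure: u = 9.81×(7.15 − 2.2) = 48.56 kPa.
Initial effective stress: σ'_0 = σ_v − u = 131.07 − 48.56 = 82.51 kPa.
Stress increase at mid-clay by the 2:1 spreading method:
Δσ = qBL/((B+z)(L+z)) = 260×3.9×3.9/((3.9+7.15)(3.9+7.15)) = 32.388 kPa
Final effective stress: σ'_f = 82.51 + 32.388 = 114.9 kPa.
σ'_f = 114.9 ≤ σ'_p = 188 kPa, so the clay remains overconsolidated and only the recompression index applies:
S_c = C_r·H/(1+e₀)·log₁₀(σ'_f/σ'_0) = 0.086×6.7/2.2×log₁₀(114.9/82.51)
    = 0.26191 × 0.14381 = 0.03767 m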